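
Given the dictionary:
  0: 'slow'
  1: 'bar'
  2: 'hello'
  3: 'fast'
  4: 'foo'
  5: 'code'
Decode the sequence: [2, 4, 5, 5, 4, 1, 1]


Look up each index in the dictionary:
  2 -> 'hello'
  4 -> 'foo'
  5 -> 'code'
  5 -> 'code'
  4 -> 'foo'
  1 -> 'bar'
  1 -> 'bar'

Decoded: "hello foo code code foo bar bar"


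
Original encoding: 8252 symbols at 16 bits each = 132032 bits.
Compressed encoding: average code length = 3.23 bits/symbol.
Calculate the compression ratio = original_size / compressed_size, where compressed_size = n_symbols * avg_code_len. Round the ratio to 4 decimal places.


original_size = n_symbols * orig_bits = 8252 * 16 = 132032 bits
compressed_size = n_symbols * avg_code_len = 8252 * 3.23 = 26653.96 bits
ratio = original_size / compressed_size = 132032 / 26653.96 = 4.9536

Compression ratio = 4.9536


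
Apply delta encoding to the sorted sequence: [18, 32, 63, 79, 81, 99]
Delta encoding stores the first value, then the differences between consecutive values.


First value: 18
Deltas:
  32 - 18 = 14
  63 - 32 = 31
  79 - 63 = 16
  81 - 79 = 2
  99 - 81 = 18


Delta encoded: [18, 14, 31, 16, 2, 18]


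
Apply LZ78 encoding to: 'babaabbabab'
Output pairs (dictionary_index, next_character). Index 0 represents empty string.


LZ78 encoding steps:
Dictionary: {0: ''}
Step 1: w='' (idx 0), next='b' -> output (0, 'b'), add 'b' as idx 1
Step 2: w='' (idx 0), next='a' -> output (0, 'a'), add 'a' as idx 2
Step 3: w='b' (idx 1), next='a' -> output (1, 'a'), add 'ba' as idx 3
Step 4: w='a' (idx 2), next='b' -> output (2, 'b'), add 'ab' as idx 4
Step 5: w='ba' (idx 3), next='b' -> output (3, 'b'), add 'bab' as idx 5
Step 6: w='ab' (idx 4), end of input -> output (4, '')


Encoded: [(0, 'b'), (0, 'a'), (1, 'a'), (2, 'b'), (3, 'b'), (4, '')]


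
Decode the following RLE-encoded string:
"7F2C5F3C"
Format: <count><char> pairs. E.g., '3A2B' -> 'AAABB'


Expanding each <count><char> pair:
  7F -> 'FFFFFFF'
  2C -> 'CC'
  5F -> 'FFFFF'
  3C -> 'CCC'

Decoded = FFFFFFFCCFFFFFCCC


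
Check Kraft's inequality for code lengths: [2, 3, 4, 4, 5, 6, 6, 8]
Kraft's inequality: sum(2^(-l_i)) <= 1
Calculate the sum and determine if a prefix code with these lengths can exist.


Sum = 2^(-2) + 2^(-3) + 2^(-4) + 2^(-4) + 2^(-5) + 2^(-6) + 2^(-6) + 2^(-8)
    = 0.25 + 0.125 + 0.0625 + 0.0625 + 0.03125 + 0.015625 + 0.015625 + 0.00390625
    = 145/256 = 0.56640625
Since 0.56640625 <= 1, Kraft's inequality IS satisfied.
A prefix code with these lengths CAN exist.

Kraft sum = 0.56640625. Satisfied.


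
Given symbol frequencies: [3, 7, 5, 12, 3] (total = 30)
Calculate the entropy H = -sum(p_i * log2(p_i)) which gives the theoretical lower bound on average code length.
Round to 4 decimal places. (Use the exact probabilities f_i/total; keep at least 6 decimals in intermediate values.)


Per-symbol terms -p_i * log2(p_i) with p_i = f_i/30:
  p = 3/30 = 0.100000: log2(p) = -3.321928, -p*log2(p) = 0.332193
  p = 7/30 = 0.233333: log2(p) = -2.099536, -p*log2(p) = 0.489892
  p = 5/30 = 0.166667: log2(p) = -2.584963, -p*log2(p) = 0.430827
  p = 12/30 = 0.400000: log2(p) = -1.321928, -p*log2(p) = 0.528771
  p = 3/30 = 0.100000: log2(p) = -3.321928, -p*log2(p) = 0.332193
H = 0.332193 + 0.489892 + 0.430827 + 0.528771 + 0.332193 = 2.113876

H = 2.1139 bits/symbol


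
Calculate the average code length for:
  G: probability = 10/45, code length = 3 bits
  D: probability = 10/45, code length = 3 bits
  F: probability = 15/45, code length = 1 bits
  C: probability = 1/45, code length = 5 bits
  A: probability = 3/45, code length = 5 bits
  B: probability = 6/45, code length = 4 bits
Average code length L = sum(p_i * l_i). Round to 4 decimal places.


Weighted contributions p_i * l_i:
  G: (10/45) * 3 = 30/45
  D: (10/45) * 3 = 30/45
  F: (15/45) * 1 = 15/45
  C: (1/45) * 5 = 5/45
  A: (3/45) * 5 = 15/45
  B: (6/45) * 4 = 24/45
Sum = (30 + 30 + 15 + 5 + 15 + 24)/45 = 119/45

L = 119/45 = 2.6444 bits/symbol


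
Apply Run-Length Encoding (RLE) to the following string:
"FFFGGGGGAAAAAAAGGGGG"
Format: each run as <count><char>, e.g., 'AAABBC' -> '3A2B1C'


Scanning runs left to right:
  i=0: run of 'F' x 3 -> '3F'
  i=3: run of 'G' x 5 -> '5G'
  i=8: run of 'A' x 7 -> '7A'
  i=15: run of 'G' x 5 -> '5G'

RLE = 3F5G7A5G


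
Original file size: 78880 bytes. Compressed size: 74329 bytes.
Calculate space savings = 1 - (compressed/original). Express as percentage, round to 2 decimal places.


ratio = compressed/original = 74329/78880 = 0.942305
savings = 1 - ratio = 1 - 0.942305 = 0.057695
as a percentage: 0.057695 * 100 = 5.77%

Space savings = 1 - 74329/78880 = 5.77%


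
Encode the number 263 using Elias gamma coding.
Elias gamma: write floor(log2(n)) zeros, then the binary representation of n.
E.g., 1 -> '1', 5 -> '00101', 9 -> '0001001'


num_bits = floor(log2(263)) + 1 = 9
leading_zeros = num_bits - 1 = 8
binary(263) = 100000111

Elias gamma(263) = '00000000' + '100000111' = 00000000100000111 (17 bits)


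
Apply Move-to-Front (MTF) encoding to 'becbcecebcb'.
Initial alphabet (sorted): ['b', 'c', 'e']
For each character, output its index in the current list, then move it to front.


MTF encoding:
'b': index 0 in ['b', 'c', 'e'] -> ['b', 'c', 'e']
'e': index 2 in ['b', 'c', 'e'] -> ['e', 'b', 'c']
'c': index 2 in ['e', 'b', 'c'] -> ['c', 'e', 'b']
'b': index 2 in ['c', 'e', 'b'] -> ['b', 'c', 'e']
'c': index 1 in ['b', 'c', 'e'] -> ['c', 'b', 'e']
'e': index 2 in ['c', 'b', 'e'] -> ['e', 'c', 'b']
'c': index 1 in ['e', 'c', 'b'] -> ['c', 'e', 'b']
'e': index 1 in ['c', 'e', 'b'] -> ['e', 'c', 'b']
'b': index 2 in ['e', 'c', 'b'] -> ['b', 'e', 'c']
'c': index 2 in ['b', 'e', 'c'] -> ['c', 'b', 'e']
'b': index 1 in ['c', 'b', 'e'] -> ['b', 'c', 'e']


Output: [0, 2, 2, 2, 1, 2, 1, 1, 2, 2, 1]


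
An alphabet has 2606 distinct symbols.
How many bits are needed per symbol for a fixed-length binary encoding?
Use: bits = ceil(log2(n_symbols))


log2(2606) = 11.3476
Bracket: 2^11 = 2048 < 2606 <= 2^12 = 4096
So ceil(log2(2606)) = 12

bits = ceil(log2(2606)) = ceil(11.3476) = 12 bits


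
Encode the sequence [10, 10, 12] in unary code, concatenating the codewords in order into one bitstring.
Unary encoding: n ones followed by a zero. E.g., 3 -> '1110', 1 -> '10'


Encode each number as n ones followed by a terminating 0:
  10 -> 11111111110 (11 bits)
  10 -> 11111111110 (11 bits)
  12 -> 1111111111110 (13 bits)
Total length = 11 + 11 + 13 = 35 bits.

Unary([10, 10, 12]) = 11111111110111111111101111111111110 (35 bits)


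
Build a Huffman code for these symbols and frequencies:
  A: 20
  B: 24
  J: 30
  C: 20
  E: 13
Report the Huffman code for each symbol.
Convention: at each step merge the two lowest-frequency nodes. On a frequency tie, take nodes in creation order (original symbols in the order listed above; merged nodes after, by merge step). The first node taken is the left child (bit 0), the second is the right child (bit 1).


Huffman tree construction:
Step 1: Merge E(13) + A(20) = 33
Step 2: Merge C(20) + B(24) = 44
Step 3: Merge J(30) + (E+A)(33) = 63
Step 4: Merge (C+B)(44) + (J+(E+A))(63) = 107
Read each symbol's code off the tree from the root (left child = 0, right child = 1).

Codes:
  A: 111 (length 3)
  B: 01 (length 2)
  J: 10 (length 2)
  C: 00 (length 2)
  E: 110 (length 3)
Average code length: 247/107 = 2.3084 bits/symbol


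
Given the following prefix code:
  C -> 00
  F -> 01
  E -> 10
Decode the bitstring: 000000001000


Decoding step by step:
Bits 00 -> C
Bits 00 -> C
Bits 00 -> C
Bits 00 -> C
Bits 10 -> E
Bits 00 -> C


Decoded message: CCCCEC


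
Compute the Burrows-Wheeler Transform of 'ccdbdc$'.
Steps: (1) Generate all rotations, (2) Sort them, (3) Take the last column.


Rotations (sorted):
  0: $ccdbdc -> last char: c
  1: bdc$ccd -> last char: d
  2: c$ccdbd -> last char: d
  3: ccdbdc$ -> last char: $
  4: cdbdc$c -> last char: c
  5: dbdc$cc -> last char: c
  6: dc$ccdb -> last char: b


BWT = cdd$ccb


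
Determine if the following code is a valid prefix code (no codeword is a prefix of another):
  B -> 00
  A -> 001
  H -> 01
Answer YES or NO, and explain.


Checking each pair (does one codeword prefix another?):
  B='00' vs A='001': prefix -- VIOLATION

NO -- this is NOT a valid prefix code. B (00) is a prefix of A (001).


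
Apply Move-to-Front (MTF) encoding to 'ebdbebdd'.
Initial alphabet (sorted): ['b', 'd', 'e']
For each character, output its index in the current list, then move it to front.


MTF encoding:
'e': index 2 in ['b', 'd', 'e'] -> ['e', 'b', 'd']
'b': index 1 in ['e', 'b', 'd'] -> ['b', 'e', 'd']
'd': index 2 in ['b', 'e', 'd'] -> ['d', 'b', 'e']
'b': index 1 in ['d', 'b', 'e'] -> ['b', 'd', 'e']
'e': index 2 in ['b', 'd', 'e'] -> ['e', 'b', 'd']
'b': index 1 in ['e', 'b', 'd'] -> ['b', 'e', 'd']
'd': index 2 in ['b', 'e', 'd'] -> ['d', 'b', 'e']
'd': index 0 in ['d', 'b', 'e'] -> ['d', 'b', 'e']


Output: [2, 1, 2, 1, 2, 1, 2, 0]


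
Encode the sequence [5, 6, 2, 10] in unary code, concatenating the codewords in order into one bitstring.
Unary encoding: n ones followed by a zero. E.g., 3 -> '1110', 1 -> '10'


Encode each number as n ones followed by a terminating 0:
  5 -> 111110 (6 bits)
  6 -> 1111110 (7 bits)
  2 -> 110 (3 bits)
  10 -> 11111111110 (11 bits)
Total length = 6 + 7 + 3 + 11 = 27 bits.

Unary([5, 6, 2, 10]) = 111110111111011011111111110 (27 bits)


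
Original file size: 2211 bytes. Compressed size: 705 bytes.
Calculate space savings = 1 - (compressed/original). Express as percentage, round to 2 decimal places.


ratio = compressed/original = 705/2211 = 0.31886
savings = 1 - ratio = 1 - 0.31886 = 0.68114
as a percentage: 0.68114 * 100 = 68.11%

Space savings = 1 - 705/2211 = 68.11%


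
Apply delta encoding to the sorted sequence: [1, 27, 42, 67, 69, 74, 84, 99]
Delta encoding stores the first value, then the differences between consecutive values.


First value: 1
Deltas:
  27 - 1 = 26
  42 - 27 = 15
  67 - 42 = 25
  69 - 67 = 2
  74 - 69 = 5
  84 - 74 = 10
  99 - 84 = 15


Delta encoded: [1, 26, 15, 25, 2, 5, 10, 15]


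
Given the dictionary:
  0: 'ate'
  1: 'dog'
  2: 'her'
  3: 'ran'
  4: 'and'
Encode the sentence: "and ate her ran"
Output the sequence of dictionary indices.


Look up each word in the dictionary:
  'and' -> 4
  'ate' -> 0
  'her' -> 2
  'ran' -> 3

Encoded: [4, 0, 2, 3]


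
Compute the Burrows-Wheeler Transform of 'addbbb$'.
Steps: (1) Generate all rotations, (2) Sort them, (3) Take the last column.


Rotations (sorted):
  0: $addbbb -> last char: b
  1: addbbb$ -> last char: $
  2: b$addbb -> last char: b
  3: bb$addb -> last char: b
  4: bbb$add -> last char: d
  5: dbbb$ad -> last char: d
  6: ddbbb$a -> last char: a


BWT = b$bbdda


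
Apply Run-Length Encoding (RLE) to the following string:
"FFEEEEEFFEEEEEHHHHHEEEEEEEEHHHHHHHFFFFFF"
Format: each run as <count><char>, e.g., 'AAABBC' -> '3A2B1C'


Scanning runs left to right:
  i=0: run of 'F' x 2 -> '2F'
  i=2: run of 'E' x 5 -> '5E'
  i=7: run of 'F' x 2 -> '2F'
  i=9: run of 'E' x 5 -> '5E'
  i=14: run of 'H' x 5 -> '5H'
  i=19: run of 'E' x 8 -> '8E'
  i=27: run of 'H' x 7 -> '7H'
  i=34: run of 'F' x 6 -> '6F'

RLE = 2F5E2F5E5H8E7H6F


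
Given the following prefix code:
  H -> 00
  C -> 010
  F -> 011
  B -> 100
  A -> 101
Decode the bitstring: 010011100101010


Decoding step by step:
Bits 010 -> C
Bits 011 -> F
Bits 100 -> B
Bits 101 -> A
Bits 010 -> C


Decoded message: CFBAC


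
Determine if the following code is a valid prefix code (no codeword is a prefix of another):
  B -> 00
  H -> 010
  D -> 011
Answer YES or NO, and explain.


Checking each pair (does one codeword prefix another?):
  B='00' vs H='010': no prefix
  B='00' vs D='011': no prefix
  H='010' vs B='00': no prefix
  H='010' vs D='011': no prefix
  D='011' vs B='00': no prefix
  D='011' vs H='010': no prefix
No violation found over all pairs.

YES -- this is a valid prefix code. No codeword is a prefix of any other codeword.


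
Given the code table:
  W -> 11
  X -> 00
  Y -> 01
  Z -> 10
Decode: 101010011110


Decoding:
10 -> Z
10 -> Z
10 -> Z
01 -> Y
11 -> W
10 -> Z


Result: ZZZYWZ


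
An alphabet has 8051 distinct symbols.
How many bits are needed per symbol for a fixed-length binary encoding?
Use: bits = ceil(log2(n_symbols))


log2(8051) = 12.975
Bracket: 2^12 = 4096 < 8051 <= 2^13 = 8192
So ceil(log2(8051)) = 13

bits = ceil(log2(8051)) = ceil(12.975) = 13 bits


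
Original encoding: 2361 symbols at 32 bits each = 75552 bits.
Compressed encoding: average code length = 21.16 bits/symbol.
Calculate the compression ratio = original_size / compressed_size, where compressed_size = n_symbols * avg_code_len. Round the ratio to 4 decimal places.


original_size = n_symbols * orig_bits = 2361 * 32 = 75552 bits
compressed_size = n_symbols * avg_code_len = 2361 * 21.16 = 49958.76 bits
ratio = original_size / compressed_size = 75552 / 49958.76 = 1.5123

Compression ratio = 1.5123


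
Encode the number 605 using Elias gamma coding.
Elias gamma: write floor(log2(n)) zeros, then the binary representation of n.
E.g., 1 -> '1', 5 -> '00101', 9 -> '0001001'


num_bits = floor(log2(605)) + 1 = 10
leading_zeros = num_bits - 1 = 9
binary(605) = 1001011101

Elias gamma(605) = '000000000' + '1001011101' = 0000000001001011101 (19 bits)


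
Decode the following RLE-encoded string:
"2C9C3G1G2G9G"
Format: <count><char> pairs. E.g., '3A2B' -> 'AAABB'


Expanding each <count><char> pair:
  2C -> 'CC'
  9C -> 'CCCCCCCCC'
  3G -> 'GGG'
  1G -> 'G'
  2G -> 'GG'
  9G -> 'GGGGGGGGG'

Decoded = CCCCCCCCCCCGGGGGGGGGGGGGGG


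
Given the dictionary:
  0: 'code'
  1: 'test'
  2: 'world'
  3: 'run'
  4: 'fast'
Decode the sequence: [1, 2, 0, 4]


Look up each index in the dictionary:
  1 -> 'test'
  2 -> 'world'
  0 -> 'code'
  4 -> 'fast'

Decoded: "test world code fast"


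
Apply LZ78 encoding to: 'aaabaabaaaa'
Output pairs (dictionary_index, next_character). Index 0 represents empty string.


LZ78 encoding steps:
Dictionary: {0: ''}
Step 1: w='' (idx 0), next='a' -> output (0, 'a'), add 'a' as idx 1
Step 2: w='a' (idx 1), next='a' -> output (1, 'a'), add 'aa' as idx 2
Step 3: w='' (idx 0), next='b' -> output (0, 'b'), add 'b' as idx 3
Step 4: w='aa' (idx 2), next='b' -> output (2, 'b'), add 'aab' as idx 4
Step 5: w='aa' (idx 2), next='a' -> output (2, 'a'), add 'aaa' as idx 5
Step 6: w='a' (idx 1), end of input -> output (1, '')


Encoded: [(0, 'a'), (1, 'a'), (0, 'b'), (2, 'b'), (2, 'a'), (1, '')]


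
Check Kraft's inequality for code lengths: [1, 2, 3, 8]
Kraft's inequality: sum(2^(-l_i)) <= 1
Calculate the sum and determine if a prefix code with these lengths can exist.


Sum = 2^(-1) + 2^(-2) + 2^(-3) + 2^(-8)
    = 0.5 + 0.25 + 0.125 + 0.00390625
    = 225/256 = 0.87890625
Since 0.87890625 <= 1, Kraft's inequality IS satisfied.
A prefix code with these lengths CAN exist.

Kraft sum = 0.87890625. Satisfied.


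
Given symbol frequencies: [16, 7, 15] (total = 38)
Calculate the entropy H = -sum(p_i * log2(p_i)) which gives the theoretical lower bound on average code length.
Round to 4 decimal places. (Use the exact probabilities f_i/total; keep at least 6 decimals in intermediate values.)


Per-symbol terms -p_i * log2(p_i) with p_i = f_i/38:
  p = 16/38 = 0.421053: log2(p) = -1.247928, -p*log2(p) = 0.525443
  p = 7/38 = 0.184211: log2(p) = -2.440573, -p*log2(p) = 0.449579
  p = 15/38 = 0.394737: log2(p) = -1.341037, -p*log2(p) = 0.529357
H = 0.525443 + 0.449579 + 0.529357 = 1.504379

H = 1.5044 bits/symbol


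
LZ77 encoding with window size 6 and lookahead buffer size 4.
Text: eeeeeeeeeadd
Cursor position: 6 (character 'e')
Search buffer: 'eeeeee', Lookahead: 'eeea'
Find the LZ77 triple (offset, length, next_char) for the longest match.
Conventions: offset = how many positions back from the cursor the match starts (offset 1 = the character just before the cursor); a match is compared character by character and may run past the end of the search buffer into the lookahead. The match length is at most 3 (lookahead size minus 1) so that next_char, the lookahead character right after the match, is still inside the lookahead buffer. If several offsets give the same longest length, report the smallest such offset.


Try each offset into the search buffer:
  offset=1 (pos 5, char 'e'): match length 3
  offset=2 (pos 4, char 'e'): match length 3
  offset=3 (pos 3, char 'e'): match length 3
  offset=4 (pos 2, char 'e'): match length 3
  offset=5 (pos 1, char 'e'): match length 3
  offset=6 (pos 0, char 'e'): match length 3
Longest match has length 3, found at offsets 1, 2, 3, 4, 5, 6; take the smallest, offset 1.
next_char = character at position 6 + 3 = 9 -> 'a'

Best match: offset=1, length=3 (matching 'eee' starting at position 5)
LZ77 triple: (1, 3, 'a')


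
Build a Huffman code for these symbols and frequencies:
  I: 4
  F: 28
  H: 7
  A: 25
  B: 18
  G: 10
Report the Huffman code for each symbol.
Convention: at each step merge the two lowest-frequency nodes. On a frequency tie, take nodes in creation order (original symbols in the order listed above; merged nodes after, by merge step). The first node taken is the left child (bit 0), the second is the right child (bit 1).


Huffman tree construction:
Step 1: Merge I(4) + H(7) = 11
Step 2: Merge G(10) + (I+H)(11) = 21
Step 3: Merge B(18) + (G+(I+H))(21) = 39
Step 4: Merge A(25) + F(28) = 53
Step 5: Merge (B+(G+(I+H)))(39) + (A+F)(53) = 92
Read each symbol's code off the tree from the root (left child = 0, right child = 1).

Codes:
  I: 0110 (length 4)
  F: 11 (length 2)
  H: 0111 (length 4)
  A: 10 (length 2)
  B: 00 (length 2)
  G: 010 (length 3)
Average code length: 216/92 = 2.3478 bits/symbol


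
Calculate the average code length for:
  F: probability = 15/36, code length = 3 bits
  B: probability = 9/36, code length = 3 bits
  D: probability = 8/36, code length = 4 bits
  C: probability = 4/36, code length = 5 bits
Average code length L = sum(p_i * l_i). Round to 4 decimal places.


Weighted contributions p_i * l_i:
  F: (15/36) * 3 = 45/36
  B: (9/36) * 3 = 27/36
  D: (8/36) * 4 = 32/36
  C: (4/36) * 5 = 20/36
Sum = (45 + 27 + 32 + 20)/36 = 124/36

L = 124/36 = 3.4444 bits/symbol


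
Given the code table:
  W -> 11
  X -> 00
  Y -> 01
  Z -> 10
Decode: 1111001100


Decoding:
11 -> W
11 -> W
00 -> X
11 -> W
00 -> X


Result: WWXWX


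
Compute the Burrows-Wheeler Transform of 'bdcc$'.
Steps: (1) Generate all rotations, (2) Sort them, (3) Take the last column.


Rotations (sorted):
  0: $bdcc -> last char: c
  1: bdcc$ -> last char: $
  2: c$bdc -> last char: c
  3: cc$bd -> last char: d
  4: dcc$b -> last char: b


BWT = c$cdb


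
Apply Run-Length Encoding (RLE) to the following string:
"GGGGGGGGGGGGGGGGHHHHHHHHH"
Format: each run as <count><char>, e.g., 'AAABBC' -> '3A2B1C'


Scanning runs left to right:
  i=0: run of 'G' x 16 -> '16G'
  i=16: run of 'H' x 9 -> '9H'

RLE = 16G9H


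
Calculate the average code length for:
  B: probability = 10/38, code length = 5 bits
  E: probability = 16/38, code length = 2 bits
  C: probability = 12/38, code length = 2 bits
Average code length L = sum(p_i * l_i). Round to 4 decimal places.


Weighted contributions p_i * l_i:
  B: (10/38) * 5 = 50/38
  E: (16/38) * 2 = 32/38
  C: (12/38) * 2 = 24/38
Sum = (50 + 32 + 24)/38 = 106/38

L = 106/38 = 2.7895 bits/symbol


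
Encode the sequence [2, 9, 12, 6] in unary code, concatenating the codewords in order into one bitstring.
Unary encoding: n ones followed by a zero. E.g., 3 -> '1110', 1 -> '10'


Encode each number as n ones followed by a terminating 0:
  2 -> 110 (3 bits)
  9 -> 1111111110 (10 bits)
  12 -> 1111111111110 (13 bits)
  6 -> 1111110 (7 bits)
Total length = 3 + 10 + 13 + 7 = 33 bits.

Unary([2, 9, 12, 6]) = 110111111111011111111111101111110 (33 bits)


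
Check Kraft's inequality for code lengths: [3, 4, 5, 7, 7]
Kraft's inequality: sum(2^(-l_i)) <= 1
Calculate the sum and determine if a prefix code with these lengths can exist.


Sum = 2^(-3) + 2^(-4) + 2^(-5) + 2^(-7) + 2^(-7)
    = 0.125 + 0.0625 + 0.03125 + 0.0078125 + 0.0078125
    = 30/128 = 0.234375
Since 0.234375 <= 1, Kraft's inequality IS satisfied.
A prefix code with these lengths CAN exist.

Kraft sum = 0.234375. Satisfied.


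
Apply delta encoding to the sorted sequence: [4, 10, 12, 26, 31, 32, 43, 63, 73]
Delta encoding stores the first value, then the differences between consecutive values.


First value: 4
Deltas:
  10 - 4 = 6
  12 - 10 = 2
  26 - 12 = 14
  31 - 26 = 5
  32 - 31 = 1
  43 - 32 = 11
  63 - 43 = 20
  73 - 63 = 10


Delta encoded: [4, 6, 2, 14, 5, 1, 11, 20, 10]


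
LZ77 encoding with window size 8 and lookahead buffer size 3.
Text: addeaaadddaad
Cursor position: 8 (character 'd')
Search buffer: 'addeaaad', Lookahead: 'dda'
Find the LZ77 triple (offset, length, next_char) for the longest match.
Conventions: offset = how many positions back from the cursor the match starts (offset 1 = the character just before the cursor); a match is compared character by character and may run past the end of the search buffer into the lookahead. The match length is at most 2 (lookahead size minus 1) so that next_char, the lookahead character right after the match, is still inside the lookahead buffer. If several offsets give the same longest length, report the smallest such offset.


Try each offset into the search buffer:
  offset=1 (pos 7, char 'd'): match length 2
  offset=2 (pos 6, char 'a'): match length 0
  offset=3 (pos 5, char 'a'): match length 0
  offset=4 (pos 4, char 'a'): match length 0
  offset=5 (pos 3, char 'e'): match length 0
  offset=6 (pos 2, char 'd'): match length 1
  offset=7 (pos 1, char 'd'): match length 2
  offset=8 (pos 0, char 'a'): match length 0
Longest match has length 2, found at offsets 1, 7; take the smallest, offset 1.
next_char = character at position 8 + 2 = 10 -> 'a'

Best match: offset=1, length=2 (matching 'dd' starting at position 7)
LZ77 triple: (1, 2, 'a')


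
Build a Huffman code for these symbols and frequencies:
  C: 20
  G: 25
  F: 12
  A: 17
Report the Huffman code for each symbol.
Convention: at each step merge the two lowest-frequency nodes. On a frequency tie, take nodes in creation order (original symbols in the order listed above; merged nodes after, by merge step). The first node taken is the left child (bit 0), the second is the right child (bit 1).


Huffman tree construction:
Step 1: Merge F(12) + A(17) = 29
Step 2: Merge C(20) + G(25) = 45
Step 3: Merge (F+A)(29) + (C+G)(45) = 74
Read each symbol's code off the tree from the root (left child = 0, right child = 1).

Codes:
  C: 10 (length 2)
  G: 11 (length 2)
  F: 00 (length 2)
  A: 01 (length 2)
Average code length: 148/74 = 2.0000 bits/symbol


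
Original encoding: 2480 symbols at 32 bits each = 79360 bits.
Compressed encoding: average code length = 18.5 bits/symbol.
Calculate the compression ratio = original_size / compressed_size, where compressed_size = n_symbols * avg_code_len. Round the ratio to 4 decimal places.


original_size = n_symbols * orig_bits = 2480 * 32 = 79360 bits
compressed_size = n_symbols * avg_code_len = 2480 * 18.5 = 45880.0 bits
ratio = original_size / compressed_size = 79360 / 45880.0 = 1.7297

Compression ratio = 1.7297


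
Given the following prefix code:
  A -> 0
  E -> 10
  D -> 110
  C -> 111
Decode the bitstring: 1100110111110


Decoding step by step:
Bits 110 -> D
Bits 0 -> A
Bits 110 -> D
Bits 111 -> C
Bits 110 -> D


Decoded message: DADCD


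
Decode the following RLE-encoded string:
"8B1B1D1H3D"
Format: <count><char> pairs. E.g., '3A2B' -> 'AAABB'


Expanding each <count><char> pair:
  8B -> 'BBBBBBBB'
  1B -> 'B'
  1D -> 'D'
  1H -> 'H'
  3D -> 'DDD'

Decoded = BBBBBBBBBDHDDD


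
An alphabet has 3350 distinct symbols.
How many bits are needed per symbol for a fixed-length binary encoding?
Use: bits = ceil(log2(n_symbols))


log2(3350) = 11.7099
Bracket: 2^11 = 2048 < 3350 <= 2^12 = 4096
So ceil(log2(3350)) = 12

bits = ceil(log2(3350)) = ceil(11.7099) = 12 bits


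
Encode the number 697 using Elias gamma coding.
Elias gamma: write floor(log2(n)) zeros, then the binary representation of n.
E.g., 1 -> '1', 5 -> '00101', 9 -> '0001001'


num_bits = floor(log2(697)) + 1 = 10
leading_zeros = num_bits - 1 = 9
binary(697) = 1010111001

Elias gamma(697) = '000000000' + '1010111001' = 0000000001010111001 (19 bits)


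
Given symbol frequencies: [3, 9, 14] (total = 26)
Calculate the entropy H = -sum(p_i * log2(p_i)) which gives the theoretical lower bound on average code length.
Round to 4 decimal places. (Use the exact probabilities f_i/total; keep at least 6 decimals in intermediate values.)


Per-symbol terms -p_i * log2(p_i) with p_i = f_i/26:
  p = 3/26 = 0.115385: log2(p) = -3.115477, -p*log2(p) = 0.359478
  p = 9/26 = 0.346154: log2(p) = -1.530515, -p*log2(p) = 0.529794
  p = 14/26 = 0.538462: log2(p) = -0.893085, -p*log2(p) = 0.480892
H = 0.359478 + 0.529794 + 0.480892 = 1.370164

H = 1.3702 bits/symbol


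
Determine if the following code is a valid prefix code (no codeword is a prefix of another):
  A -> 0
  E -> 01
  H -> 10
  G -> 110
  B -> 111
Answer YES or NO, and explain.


Checking each pair (does one codeword prefix another?):
  A='0' vs E='01': prefix -- VIOLATION

NO -- this is NOT a valid prefix code. A (0) is a prefix of E (01).


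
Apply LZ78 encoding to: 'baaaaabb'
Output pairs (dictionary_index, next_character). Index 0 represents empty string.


LZ78 encoding steps:
Dictionary: {0: ''}
Step 1: w='' (idx 0), next='b' -> output (0, 'b'), add 'b' as idx 1
Step 2: w='' (idx 0), next='a' -> output (0, 'a'), add 'a' as idx 2
Step 3: w='a' (idx 2), next='a' -> output (2, 'a'), add 'aa' as idx 3
Step 4: w='aa' (idx 3), next='b' -> output (3, 'b'), add 'aab' as idx 4
Step 5: w='b' (idx 1), end of input -> output (1, '')


Encoded: [(0, 'b'), (0, 'a'), (2, 'a'), (3, 'b'), (1, '')]


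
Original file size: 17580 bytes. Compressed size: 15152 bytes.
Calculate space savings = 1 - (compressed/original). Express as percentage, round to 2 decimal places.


ratio = compressed/original = 15152/17580 = 0.861889
savings = 1 - ratio = 1 - 0.861889 = 0.138111
as a percentage: 0.138111 * 100 = 13.81%

Space savings = 1 - 15152/17580 = 13.81%


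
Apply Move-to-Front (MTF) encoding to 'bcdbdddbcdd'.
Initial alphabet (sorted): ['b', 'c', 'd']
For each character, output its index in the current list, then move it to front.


MTF encoding:
'b': index 0 in ['b', 'c', 'd'] -> ['b', 'c', 'd']
'c': index 1 in ['b', 'c', 'd'] -> ['c', 'b', 'd']
'd': index 2 in ['c', 'b', 'd'] -> ['d', 'c', 'b']
'b': index 2 in ['d', 'c', 'b'] -> ['b', 'd', 'c']
'd': index 1 in ['b', 'd', 'c'] -> ['d', 'b', 'c']
'd': index 0 in ['d', 'b', 'c'] -> ['d', 'b', 'c']
'd': index 0 in ['d', 'b', 'c'] -> ['d', 'b', 'c']
'b': index 1 in ['d', 'b', 'c'] -> ['b', 'd', 'c']
'c': index 2 in ['b', 'd', 'c'] -> ['c', 'b', 'd']
'd': index 2 in ['c', 'b', 'd'] -> ['d', 'c', 'b']
'd': index 0 in ['d', 'c', 'b'] -> ['d', 'c', 'b']


Output: [0, 1, 2, 2, 1, 0, 0, 1, 2, 2, 0]


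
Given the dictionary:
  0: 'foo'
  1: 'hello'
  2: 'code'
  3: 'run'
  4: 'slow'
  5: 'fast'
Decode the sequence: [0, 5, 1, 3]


Look up each index in the dictionary:
  0 -> 'foo'
  5 -> 'fast'
  1 -> 'hello'
  3 -> 'run'

Decoded: "foo fast hello run"


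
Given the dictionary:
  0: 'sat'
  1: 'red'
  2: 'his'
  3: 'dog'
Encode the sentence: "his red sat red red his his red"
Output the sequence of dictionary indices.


Look up each word in the dictionary:
  'his' -> 2
  'red' -> 1
  'sat' -> 0
  'red' -> 1
  'red' -> 1
  'his' -> 2
  'his' -> 2
  'red' -> 1

Encoded: [2, 1, 0, 1, 1, 2, 2, 1]


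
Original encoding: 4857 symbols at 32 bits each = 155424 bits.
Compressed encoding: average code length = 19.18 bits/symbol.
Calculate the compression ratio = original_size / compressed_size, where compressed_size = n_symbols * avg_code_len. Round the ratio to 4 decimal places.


original_size = n_symbols * orig_bits = 4857 * 32 = 155424 bits
compressed_size = n_symbols * avg_code_len = 4857 * 19.18 = 93157.26 bits
ratio = original_size / compressed_size = 155424 / 93157.26 = 1.6684

Compression ratio = 1.6684


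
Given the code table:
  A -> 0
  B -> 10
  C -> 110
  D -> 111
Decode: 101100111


Decoding:
10 -> B
110 -> C
0 -> A
111 -> D


Result: BCAD


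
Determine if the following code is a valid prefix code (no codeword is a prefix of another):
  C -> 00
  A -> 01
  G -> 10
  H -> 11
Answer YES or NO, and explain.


Checking each pair (does one codeword prefix another?):
  C='00' vs A='01': no prefix
  C='00' vs G='10': no prefix
  C='00' vs H='11': no prefix
  A='01' vs C='00': no prefix
  A='01' vs G='10': no prefix
  A='01' vs H='11': no prefix
  G='10' vs C='00': no prefix
  G='10' vs A='01': no prefix
  G='10' vs H='11': no prefix
  H='11' vs C='00': no prefix
  H='11' vs A='01': no prefix
  H='11' vs G='10': no prefix
No violation found over all pairs.

YES -- this is a valid prefix code. No codeword is a prefix of any other codeword.


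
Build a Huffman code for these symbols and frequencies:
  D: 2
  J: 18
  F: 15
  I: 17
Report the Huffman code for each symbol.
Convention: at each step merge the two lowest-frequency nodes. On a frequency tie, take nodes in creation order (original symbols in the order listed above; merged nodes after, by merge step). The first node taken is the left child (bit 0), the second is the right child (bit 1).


Huffman tree construction:
Step 1: Merge D(2) + F(15) = 17
Step 2: Merge I(17) + (D+F)(17) = 34
Step 3: Merge J(18) + (I+(D+F))(34) = 52
Read each symbol's code off the tree from the root (left child = 0, right child = 1).

Codes:
  D: 110 (length 3)
  J: 0 (length 1)
  F: 111 (length 3)
  I: 10 (length 2)
Average code length: 103/52 = 1.9808 bits/symbol


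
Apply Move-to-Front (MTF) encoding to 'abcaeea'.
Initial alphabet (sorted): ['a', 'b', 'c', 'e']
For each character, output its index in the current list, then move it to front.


MTF encoding:
'a': index 0 in ['a', 'b', 'c', 'e'] -> ['a', 'b', 'c', 'e']
'b': index 1 in ['a', 'b', 'c', 'e'] -> ['b', 'a', 'c', 'e']
'c': index 2 in ['b', 'a', 'c', 'e'] -> ['c', 'b', 'a', 'e']
'a': index 2 in ['c', 'b', 'a', 'e'] -> ['a', 'c', 'b', 'e']
'e': index 3 in ['a', 'c', 'b', 'e'] -> ['e', 'a', 'c', 'b']
'e': index 0 in ['e', 'a', 'c', 'b'] -> ['e', 'a', 'c', 'b']
'a': index 1 in ['e', 'a', 'c', 'b'] -> ['a', 'e', 'c', 'b']


Output: [0, 1, 2, 2, 3, 0, 1]


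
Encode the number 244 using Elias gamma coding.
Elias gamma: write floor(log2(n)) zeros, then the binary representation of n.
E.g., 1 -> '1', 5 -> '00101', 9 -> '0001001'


num_bits = floor(log2(244)) + 1 = 8
leading_zeros = num_bits - 1 = 7
binary(244) = 11110100

Elias gamma(244) = '0000000' + '11110100' = 000000011110100 (15 bits)


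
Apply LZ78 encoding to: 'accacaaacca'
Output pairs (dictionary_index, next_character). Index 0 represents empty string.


LZ78 encoding steps:
Dictionary: {0: ''}
Step 1: w='' (idx 0), next='a' -> output (0, 'a'), add 'a' as idx 1
Step 2: w='' (idx 0), next='c' -> output (0, 'c'), add 'c' as idx 2
Step 3: w='c' (idx 2), next='a' -> output (2, 'a'), add 'ca' as idx 3
Step 4: w='ca' (idx 3), next='a' -> output (3, 'a'), add 'caa' as idx 4
Step 5: w='a' (idx 1), next='c' -> output (1, 'c'), add 'ac' as idx 5
Step 6: w='ca' (idx 3), end of input -> output (3, '')


Encoded: [(0, 'a'), (0, 'c'), (2, 'a'), (3, 'a'), (1, 'c'), (3, '')]


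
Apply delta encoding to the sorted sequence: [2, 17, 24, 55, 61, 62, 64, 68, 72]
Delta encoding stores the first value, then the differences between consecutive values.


First value: 2
Deltas:
  17 - 2 = 15
  24 - 17 = 7
  55 - 24 = 31
  61 - 55 = 6
  62 - 61 = 1
  64 - 62 = 2
  68 - 64 = 4
  72 - 68 = 4


Delta encoded: [2, 15, 7, 31, 6, 1, 2, 4, 4]


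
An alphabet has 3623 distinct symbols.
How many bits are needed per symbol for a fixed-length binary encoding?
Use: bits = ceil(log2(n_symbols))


log2(3623) = 11.823
Bracket: 2^11 = 2048 < 3623 <= 2^12 = 4096
So ceil(log2(3623)) = 12

bits = ceil(log2(3623)) = ceil(11.823) = 12 bits


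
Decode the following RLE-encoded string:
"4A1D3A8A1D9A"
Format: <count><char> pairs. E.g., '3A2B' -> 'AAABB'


Expanding each <count><char> pair:
  4A -> 'AAAA'
  1D -> 'D'
  3A -> 'AAA'
  8A -> 'AAAAAAAA'
  1D -> 'D'
  9A -> 'AAAAAAAAA'

Decoded = AAAADAAAAAAAAAAADAAAAAAAAA


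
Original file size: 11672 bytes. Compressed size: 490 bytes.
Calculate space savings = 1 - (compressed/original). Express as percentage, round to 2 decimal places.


ratio = compressed/original = 490/11672 = 0.041981
savings = 1 - ratio = 1 - 0.041981 = 0.958019
as a percentage: 0.958019 * 100 = 95.8%

Space savings = 1 - 490/11672 = 95.8%


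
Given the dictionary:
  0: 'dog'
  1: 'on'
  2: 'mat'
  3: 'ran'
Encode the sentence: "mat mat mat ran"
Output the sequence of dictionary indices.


Look up each word in the dictionary:
  'mat' -> 2
  'mat' -> 2
  'mat' -> 2
  'ran' -> 3

Encoded: [2, 2, 2, 3]


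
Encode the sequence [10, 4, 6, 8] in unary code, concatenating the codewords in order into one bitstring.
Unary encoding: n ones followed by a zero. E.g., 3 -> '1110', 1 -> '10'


Encode each number as n ones followed by a terminating 0:
  10 -> 11111111110 (11 bits)
  4 -> 11110 (5 bits)
  6 -> 1111110 (7 bits)
  8 -> 111111110 (9 bits)
Total length = 11 + 5 + 7 + 9 = 32 bits.

Unary([10, 4, 6, 8]) = 11111111110111101111110111111110 (32 bits)


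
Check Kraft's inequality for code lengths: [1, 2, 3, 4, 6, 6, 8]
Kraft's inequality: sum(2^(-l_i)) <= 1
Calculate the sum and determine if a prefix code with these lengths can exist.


Sum = 2^(-1) + 2^(-2) + 2^(-3) + 2^(-4) + 2^(-6) + 2^(-6) + 2^(-8)
    = 0.5 + 0.25 + 0.125 + 0.0625 + 0.015625 + 0.015625 + 0.00390625
    = 249/256 = 0.97265625
Since 0.97265625 <= 1, Kraft's inequality IS satisfied.
A prefix code with these lengths CAN exist.

Kraft sum = 0.97265625. Satisfied.


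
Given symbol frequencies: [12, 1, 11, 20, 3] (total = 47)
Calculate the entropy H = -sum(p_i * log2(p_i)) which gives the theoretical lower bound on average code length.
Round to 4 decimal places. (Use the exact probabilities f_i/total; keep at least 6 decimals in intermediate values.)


Per-symbol terms -p_i * log2(p_i) with p_i = f_i/47:
  p = 12/47 = 0.255319: log2(p) = -1.969626, -p*log2(p) = 0.502883
  p = 1/47 = 0.021277: log2(p) = -5.554589, -p*log2(p) = 0.118183
  p = 11/47 = 0.234043: log2(p) = -2.095157, -p*log2(p) = 0.490356
  p = 20/47 = 0.425532: log2(p) = -1.232661, -p*log2(p) = 0.524536
  p = 3/47 = 0.063830: log2(p) = -3.969626, -p*log2(p) = 0.253380
H = 0.502883 + 0.118183 + 0.490356 + 0.524536 + 0.253380 = 1.889338

H = 1.8893 bits/symbol


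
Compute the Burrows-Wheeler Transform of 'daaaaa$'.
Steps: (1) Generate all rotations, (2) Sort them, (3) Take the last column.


Rotations (sorted):
  0: $daaaaa -> last char: a
  1: a$daaaa -> last char: a
  2: aa$daaa -> last char: a
  3: aaa$daa -> last char: a
  4: aaaa$da -> last char: a
  5: aaaaa$d -> last char: d
  6: daaaaa$ -> last char: $


BWT = aaaaad$


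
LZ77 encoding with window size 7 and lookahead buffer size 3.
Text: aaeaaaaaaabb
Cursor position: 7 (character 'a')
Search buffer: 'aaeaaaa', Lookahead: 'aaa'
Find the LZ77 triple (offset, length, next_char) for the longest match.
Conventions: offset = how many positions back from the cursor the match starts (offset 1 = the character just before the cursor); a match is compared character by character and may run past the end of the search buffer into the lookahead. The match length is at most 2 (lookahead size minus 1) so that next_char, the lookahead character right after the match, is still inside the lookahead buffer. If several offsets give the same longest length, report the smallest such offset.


Try each offset into the search buffer:
  offset=1 (pos 6, char 'a'): match length 2
  offset=2 (pos 5, char 'a'): match length 2
  offset=3 (pos 4, char 'a'): match length 2
  offset=4 (pos 3, char 'a'): match length 2
  offset=5 (pos 2, char 'e'): match length 0
  offset=6 (pos 1, char 'a'): match length 1
  offset=7 (pos 0, char 'a'): match length 2
Longest match has length 2, found at offsets 1, 2, 3, 4, 7; take the smallest, offset 1.
next_char = character at position 7 + 2 = 9 -> 'a'

Best match: offset=1, length=2 (matching 'aa' starting at position 6)
LZ77 triple: (1, 2, 'a')


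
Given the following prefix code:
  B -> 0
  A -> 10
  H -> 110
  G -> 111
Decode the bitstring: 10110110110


Decoding step by step:
Bits 10 -> A
Bits 110 -> H
Bits 110 -> H
Bits 110 -> H


Decoded message: AHHH


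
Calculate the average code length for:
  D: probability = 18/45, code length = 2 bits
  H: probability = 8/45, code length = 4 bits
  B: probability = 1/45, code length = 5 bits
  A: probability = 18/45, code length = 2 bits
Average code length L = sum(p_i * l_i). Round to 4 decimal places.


Weighted contributions p_i * l_i:
  D: (18/45) * 2 = 36/45
  H: (8/45) * 4 = 32/45
  B: (1/45) * 5 = 5/45
  A: (18/45) * 2 = 36/45
Sum = (36 + 32 + 5 + 36)/45 = 109/45

L = 109/45 = 2.4222 bits/symbol


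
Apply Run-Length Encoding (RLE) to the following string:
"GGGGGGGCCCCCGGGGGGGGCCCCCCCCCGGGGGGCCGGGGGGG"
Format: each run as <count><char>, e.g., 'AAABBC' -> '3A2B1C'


Scanning runs left to right:
  i=0: run of 'G' x 7 -> '7G'
  i=7: run of 'C' x 5 -> '5C'
  i=12: run of 'G' x 8 -> '8G'
  i=20: run of 'C' x 9 -> '9C'
  i=29: run of 'G' x 6 -> '6G'
  i=35: run of 'C' x 2 -> '2C'
  i=37: run of 'G' x 7 -> '7G'

RLE = 7G5C8G9C6G2C7G


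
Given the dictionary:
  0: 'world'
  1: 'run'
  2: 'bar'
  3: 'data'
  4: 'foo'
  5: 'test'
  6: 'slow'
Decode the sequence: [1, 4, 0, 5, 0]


Look up each index in the dictionary:
  1 -> 'run'
  4 -> 'foo'
  0 -> 'world'
  5 -> 'test'
  0 -> 'world'

Decoded: "run foo world test world"


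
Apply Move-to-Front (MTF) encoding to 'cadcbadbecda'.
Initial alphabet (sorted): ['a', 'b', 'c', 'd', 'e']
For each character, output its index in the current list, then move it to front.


MTF encoding:
'c': index 2 in ['a', 'b', 'c', 'd', 'e'] -> ['c', 'a', 'b', 'd', 'e']
'a': index 1 in ['c', 'a', 'b', 'd', 'e'] -> ['a', 'c', 'b', 'd', 'e']
'd': index 3 in ['a', 'c', 'b', 'd', 'e'] -> ['d', 'a', 'c', 'b', 'e']
'c': index 2 in ['d', 'a', 'c', 'b', 'e'] -> ['c', 'd', 'a', 'b', 'e']
'b': index 3 in ['c', 'd', 'a', 'b', 'e'] -> ['b', 'c', 'd', 'a', 'e']
'a': index 3 in ['b', 'c', 'd', 'a', 'e'] -> ['a', 'b', 'c', 'd', 'e']
'd': index 3 in ['a', 'b', 'c', 'd', 'e'] -> ['d', 'a', 'b', 'c', 'e']
'b': index 2 in ['d', 'a', 'b', 'c', 'e'] -> ['b', 'd', 'a', 'c', 'e']
'e': index 4 in ['b', 'd', 'a', 'c', 'e'] -> ['e', 'b', 'd', 'a', 'c']
'c': index 4 in ['e', 'b', 'd', 'a', 'c'] -> ['c', 'e', 'b', 'd', 'a']
'd': index 3 in ['c', 'e', 'b', 'd', 'a'] -> ['d', 'c', 'e', 'b', 'a']
'a': index 4 in ['d', 'c', 'e', 'b', 'a'] -> ['a', 'd', 'c', 'e', 'b']


Output: [2, 1, 3, 2, 3, 3, 3, 2, 4, 4, 3, 4]


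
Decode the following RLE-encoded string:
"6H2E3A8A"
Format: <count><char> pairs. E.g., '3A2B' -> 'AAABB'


Expanding each <count><char> pair:
  6H -> 'HHHHHH'
  2E -> 'EE'
  3A -> 'AAA'
  8A -> 'AAAAAAAA'

Decoded = HHHHHHEEAAAAAAAAAAA


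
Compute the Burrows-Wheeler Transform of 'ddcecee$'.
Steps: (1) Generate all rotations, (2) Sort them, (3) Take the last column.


Rotations (sorted):
  0: $ddcecee -> last char: e
  1: cecee$dd -> last char: d
  2: cee$ddce -> last char: e
  3: dcecee$d -> last char: d
  4: ddcecee$ -> last char: $
  5: e$ddcece -> last char: e
  6: ecee$ddc -> last char: c
  7: ee$ddcec -> last char: c


BWT = eded$ecc


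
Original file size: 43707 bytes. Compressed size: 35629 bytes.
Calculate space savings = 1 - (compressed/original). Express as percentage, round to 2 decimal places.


ratio = compressed/original = 35629/43707 = 0.815178
savings = 1 - ratio = 1 - 0.815178 = 0.184822
as a percentage: 0.184822 * 100 = 18.48%

Space savings = 1 - 35629/43707 = 18.48%
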